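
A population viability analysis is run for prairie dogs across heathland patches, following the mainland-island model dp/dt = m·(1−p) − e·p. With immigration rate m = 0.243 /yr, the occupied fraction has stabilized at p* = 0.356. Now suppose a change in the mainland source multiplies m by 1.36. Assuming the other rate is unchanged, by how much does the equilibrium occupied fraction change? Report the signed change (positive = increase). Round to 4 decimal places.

Balance m(1−p*) = e·p* gives e = m(1−p*)/p* = 0.243×0.64400/0.35600 = 0.43958.
New p* = m/(m+e) = 0.33048/(0.33048+0.43958) = 0.42916.
Δp* = 0.42916 − 0.35600 = +0.07316.

0.0732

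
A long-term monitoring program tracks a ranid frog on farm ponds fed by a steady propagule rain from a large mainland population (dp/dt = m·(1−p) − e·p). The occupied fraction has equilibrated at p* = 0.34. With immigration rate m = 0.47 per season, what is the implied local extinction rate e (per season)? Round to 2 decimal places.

0.91

At equilibrium m(1−p*) = e·p*, so e = m(1−p*)/p*.
e = 0.47 × 0.6600 / 0.34 = 0.9124.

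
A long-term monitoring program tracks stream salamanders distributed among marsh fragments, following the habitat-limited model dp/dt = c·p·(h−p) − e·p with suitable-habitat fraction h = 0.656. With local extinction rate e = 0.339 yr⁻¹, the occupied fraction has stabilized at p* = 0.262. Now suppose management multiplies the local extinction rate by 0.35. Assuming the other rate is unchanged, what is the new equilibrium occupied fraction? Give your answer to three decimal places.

0.518

Balance c(h−p*) = e gives c = e/(0.656 − 0.26200) = 0.339/0.39400 = 0.86041.
New p* = 0.656 − e/c = 0.656 − 0.11865/0.86041 = 0.51810.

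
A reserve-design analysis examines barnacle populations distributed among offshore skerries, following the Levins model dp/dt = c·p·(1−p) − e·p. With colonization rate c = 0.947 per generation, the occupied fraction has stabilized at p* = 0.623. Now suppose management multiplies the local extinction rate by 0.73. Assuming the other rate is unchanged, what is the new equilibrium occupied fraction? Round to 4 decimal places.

0.7248

Balance c(1−p*) = e gives e = 0.947×(1 − 0.62300) = 0.35702.
New p* = 1 − e/c = 1 − 0.26062/0.94700 = 0.72479.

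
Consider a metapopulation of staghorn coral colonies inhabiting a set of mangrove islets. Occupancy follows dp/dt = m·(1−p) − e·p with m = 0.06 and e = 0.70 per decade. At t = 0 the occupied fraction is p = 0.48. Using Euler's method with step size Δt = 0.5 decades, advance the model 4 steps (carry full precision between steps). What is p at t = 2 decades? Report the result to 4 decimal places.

Update rule: p ← p + [m·(1−p) − e·p]·Δt with Δt = 0.5.
t = 0.5: p = 0.48000 + (-0.15240) = 0.32760
t = 1: p = 0.32760 + (-0.09449) = 0.23311
t = 1.5: p = 0.23311 + (-0.05858) = 0.17453
t = 2: p = 0.17453 + (-0.03632) = 0.13821

0.1382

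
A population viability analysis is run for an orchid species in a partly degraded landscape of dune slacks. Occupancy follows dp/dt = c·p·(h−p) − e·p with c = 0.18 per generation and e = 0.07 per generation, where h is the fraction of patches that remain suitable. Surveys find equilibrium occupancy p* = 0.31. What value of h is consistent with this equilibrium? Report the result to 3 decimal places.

0.699

At equilibrium c(h−p*) = e, so h = p* + e/c.
h = 0.31 + 0.07/0.18 = 0.31 + 0.3889 = 0.6989.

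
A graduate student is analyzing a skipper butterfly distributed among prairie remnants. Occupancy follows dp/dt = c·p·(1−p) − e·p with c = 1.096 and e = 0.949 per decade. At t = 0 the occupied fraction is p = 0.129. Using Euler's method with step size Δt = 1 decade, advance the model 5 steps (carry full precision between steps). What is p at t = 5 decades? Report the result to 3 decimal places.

Update rule: p ← p + [c·p·(1−p) − e·p]·Δt with Δt = 1.
  1  |  dp/dt·Δt = +0.000724  |  p_1 = 0.129724
  2  |  dp/dt·Δt = +0.000626  |  p_2 = 0.130350
  3  |  dp/dt·Δt = +0.000539  |  p_3 = 0.130889
  4  |  dp/dt·Δt = +0.000464  |  p_4 = 0.131353
  5  |  dp/dt·Δt = +0.000399  |  p_5 = 0.131752

0.132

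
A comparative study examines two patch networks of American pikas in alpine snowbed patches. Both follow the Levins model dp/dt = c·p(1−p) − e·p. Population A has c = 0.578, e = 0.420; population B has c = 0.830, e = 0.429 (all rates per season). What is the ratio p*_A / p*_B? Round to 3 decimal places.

A: p*_A = 1 − 0.420/0.578 = 0.2734.
B: p*_B = 1 − 0.429/0.830 = 0.4831.
p*_A / p*_B = 0.2734/0.4831 = 0.5658.

0.566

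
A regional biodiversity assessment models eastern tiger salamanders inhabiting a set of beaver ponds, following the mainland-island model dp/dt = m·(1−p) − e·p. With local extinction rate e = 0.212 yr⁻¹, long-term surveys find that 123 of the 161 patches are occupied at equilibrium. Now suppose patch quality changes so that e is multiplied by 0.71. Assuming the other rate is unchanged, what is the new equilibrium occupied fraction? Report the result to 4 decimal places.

0.8201

Observed p* = 123/161 = 0.76398.
Balance m(1−p*) = e·p* gives m = e·p*/(1−p*) = 0.212×0.76398/0.23602 = 0.68623.
New p* = m/(m+e) = 0.68623/(0.68623+0.15052) = 0.82011.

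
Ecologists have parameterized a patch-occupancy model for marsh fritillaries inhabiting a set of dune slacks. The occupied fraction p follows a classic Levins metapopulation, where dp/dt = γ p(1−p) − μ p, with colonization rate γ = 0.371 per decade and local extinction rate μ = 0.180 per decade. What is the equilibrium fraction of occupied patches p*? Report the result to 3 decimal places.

At equilibrium, colonization balances extinction: γ·p*·(1−p*) = μ·p*.
So p* = 1 − μ/γ = 1 − 0.180/0.371 = 1 − 0.4852 = 0.5148.

0.515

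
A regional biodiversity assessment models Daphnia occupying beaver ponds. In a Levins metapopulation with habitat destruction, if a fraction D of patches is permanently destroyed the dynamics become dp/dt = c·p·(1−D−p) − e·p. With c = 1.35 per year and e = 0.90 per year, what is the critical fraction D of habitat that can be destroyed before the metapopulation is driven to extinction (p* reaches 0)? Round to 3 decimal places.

The nontrivial equilibrium is p* = (1−D) − e/c; extinction occurs when this hits zero.
So D_crit = 1 − e/c = 1 − 0.90/1.35 = 1 − 0.6667 = 0.3333.
This equals the undisturbed p*, a classic result of Lande's extension.

0.333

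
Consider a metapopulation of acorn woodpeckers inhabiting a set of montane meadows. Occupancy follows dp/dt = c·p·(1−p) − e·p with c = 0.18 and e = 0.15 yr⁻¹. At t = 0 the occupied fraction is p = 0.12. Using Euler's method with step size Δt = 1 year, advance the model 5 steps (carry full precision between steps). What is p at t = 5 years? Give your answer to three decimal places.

0.125

Update rule: p ← p + [c·p·(1−p) − e·p]·Δt with Δt = 1.
step 1: Δp = +0.00101, p = 0.12101
step 2: Δp = +0.00099, p = 0.12200
step 3: Δp = +0.00098, p = 0.12298
step 4: Δp = +0.00097, p = 0.12395
step 5: Δp = +0.00095, p = 0.12490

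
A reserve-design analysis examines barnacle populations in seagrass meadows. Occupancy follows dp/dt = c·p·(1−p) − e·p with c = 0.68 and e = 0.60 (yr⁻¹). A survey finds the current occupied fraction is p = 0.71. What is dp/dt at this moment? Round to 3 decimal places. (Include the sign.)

-0.286

Colonization term: c·p·(1−p) = 0.68×0.71×0.2900 = 0.14001.
Extinction term: e·p = 0.42600.
dp/dt = 0.14001 − 0.42600 = -0.28599.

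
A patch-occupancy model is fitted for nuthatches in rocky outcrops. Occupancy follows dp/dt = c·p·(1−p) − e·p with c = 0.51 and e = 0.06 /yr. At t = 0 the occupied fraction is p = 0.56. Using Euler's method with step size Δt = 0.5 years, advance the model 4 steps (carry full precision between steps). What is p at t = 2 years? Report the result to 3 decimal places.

0.722

Update rule: p ← p + [c·p·(1−p) − e·p]·Δt with Δt = 0.5.
t = 0.5: p = 0.56000 + (+0.04603) = 0.60603
t = 1: p = 0.60603 + (+0.04270) = 0.64873
t = 1.5: p = 0.64873 + (+0.03865) = 0.68738
t = 2: p = 0.68738 + (+0.03418) = 0.72156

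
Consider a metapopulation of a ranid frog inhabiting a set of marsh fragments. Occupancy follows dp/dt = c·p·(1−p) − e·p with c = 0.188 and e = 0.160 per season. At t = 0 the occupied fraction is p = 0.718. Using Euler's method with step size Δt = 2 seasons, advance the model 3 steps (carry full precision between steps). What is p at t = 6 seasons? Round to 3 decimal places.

Update rule: p ← p + [c·p·(1−p) − e·p]·Δt with Δt = 2.
step 1: Δp = -0.15363, p = 0.56437
step 2: Δp = -0.08816, p = 0.47621
step 3: Δp = -0.05860, p = 0.41761

0.418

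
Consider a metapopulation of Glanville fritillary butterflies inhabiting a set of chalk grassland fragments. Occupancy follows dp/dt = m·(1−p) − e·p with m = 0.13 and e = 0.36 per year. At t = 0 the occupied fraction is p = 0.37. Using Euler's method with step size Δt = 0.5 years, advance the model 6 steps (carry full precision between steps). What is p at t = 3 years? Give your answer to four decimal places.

0.2847

Update rule: p ← p + [m·(1−p) − e·p]·Δt with Δt = 0.5.
step 1: Δp = -0.02565, p = 0.34435
step 2: Δp = -0.01937, p = 0.32498
step 3: Δp = -0.01462, p = 0.31036
step 4: Δp = -0.01104, p = 0.29932
step 5: Δp = -0.00833, p = 0.29099
step 6: Δp = -0.00629, p = 0.28470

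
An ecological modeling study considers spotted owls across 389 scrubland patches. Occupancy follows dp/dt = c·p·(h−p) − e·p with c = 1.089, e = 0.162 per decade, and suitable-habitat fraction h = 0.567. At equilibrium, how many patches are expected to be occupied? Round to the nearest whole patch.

163

p* = h − e/c = 0.567 − 0.1488 = 0.4182.
Expected occupied patches = N × p* = 389 × 0.4182 = 162.70 ≈ 163.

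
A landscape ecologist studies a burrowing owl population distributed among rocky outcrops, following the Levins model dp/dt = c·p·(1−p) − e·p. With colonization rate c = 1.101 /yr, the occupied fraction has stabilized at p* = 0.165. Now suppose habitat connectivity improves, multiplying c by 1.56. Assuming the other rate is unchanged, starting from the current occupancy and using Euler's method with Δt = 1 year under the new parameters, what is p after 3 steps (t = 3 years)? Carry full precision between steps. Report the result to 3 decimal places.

0.414

Balance c(1−p*) = e gives e = 1.101×(1 − 0.16500) = 0.91933.
Starting from p₀ = 0.16500; update p ← p + (dp/dt)·Δt with the new parameters.
t = 1: p = 0.16500 + (+0.08495) = 0.24995
t = 2: p = 0.24995 + (+0.09221) = 0.34216
t = 3: p = 0.34216 + (+0.07204) = 0.41420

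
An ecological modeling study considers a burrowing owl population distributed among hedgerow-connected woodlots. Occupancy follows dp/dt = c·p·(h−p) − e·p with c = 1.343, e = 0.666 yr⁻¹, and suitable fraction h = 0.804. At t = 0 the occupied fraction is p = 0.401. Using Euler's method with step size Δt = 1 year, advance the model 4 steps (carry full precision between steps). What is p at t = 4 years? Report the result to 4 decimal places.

Update rule: p ← p + [c·p·(h−p) − e·p]·Δt with Δt = 1.
t = 1: p = 0.40100 + (-0.05003) = 0.35097
t = 2: p = 0.35097 + (-0.02021) = 0.33076
t = 3: p = 0.33076 + (-0.01007) = 0.32069
t = 4: p = 0.32069 + (-0.00543) = 0.31527

0.3153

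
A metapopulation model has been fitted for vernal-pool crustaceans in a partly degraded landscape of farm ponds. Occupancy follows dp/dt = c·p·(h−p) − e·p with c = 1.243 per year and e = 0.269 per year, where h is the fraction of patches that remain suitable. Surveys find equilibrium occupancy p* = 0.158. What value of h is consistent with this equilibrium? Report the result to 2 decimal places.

At equilibrium c(h−p*) = e, so h = p* + e/c.
h = 0.158 + 0.269/1.243 = 0.158 + 0.2164 = 0.3744.

0.37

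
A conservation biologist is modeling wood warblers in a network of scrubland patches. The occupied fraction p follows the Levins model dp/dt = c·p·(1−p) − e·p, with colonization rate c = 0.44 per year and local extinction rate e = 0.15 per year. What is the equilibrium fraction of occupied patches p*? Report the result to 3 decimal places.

At equilibrium, colonization balances extinction: c·p*·(1−p*) = e·p*.
So p* = 1 − e/c = 1 − 0.15/0.44 = 1 − 0.3409 = 0.6591.

0.659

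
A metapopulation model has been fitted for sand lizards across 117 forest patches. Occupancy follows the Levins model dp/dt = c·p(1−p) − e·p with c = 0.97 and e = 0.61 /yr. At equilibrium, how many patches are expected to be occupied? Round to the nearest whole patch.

43

p* = 1 − e/c = 1 − 0.61/0.97 = 0.3711.
Expected occupied patches = N × p* = 117 × 0.3711 = 43.42 ≈ 43.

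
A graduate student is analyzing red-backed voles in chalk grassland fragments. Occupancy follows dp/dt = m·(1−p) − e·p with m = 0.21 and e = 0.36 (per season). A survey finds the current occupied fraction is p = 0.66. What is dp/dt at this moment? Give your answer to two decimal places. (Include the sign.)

Colonization term: m·(1−p) = 0.21×0.3400 = 0.07140.
Extinction term: e·p = 0.23760.
dp/dt = 0.07140 − 0.23760 = -0.16620.

-0.17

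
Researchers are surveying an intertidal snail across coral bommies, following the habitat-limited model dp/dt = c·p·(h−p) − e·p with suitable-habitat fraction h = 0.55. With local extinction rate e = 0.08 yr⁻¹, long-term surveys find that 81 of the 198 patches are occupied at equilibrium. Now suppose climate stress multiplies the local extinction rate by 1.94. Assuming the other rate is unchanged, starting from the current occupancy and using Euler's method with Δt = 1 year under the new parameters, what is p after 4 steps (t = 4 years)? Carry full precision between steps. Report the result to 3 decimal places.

0.328

Observed p* = 81/198 = 0.40909.
Balance c(h−p*) = e gives c = e/(0.55 − 0.40909) = 0.08/0.14091 = 0.56774.
Starting from p₀ = 0.40909; update p ← p + (dp/dt)·Δt with the new parameters.
p: 0.40909 → 0.37833  (Δp = -0.03076)
p: 0.37833 → 0.35648  (Δp = -0.02184)
p: 0.35648 → 0.34032  (Δp = -0.01616)
p: 0.34032 → 0.32802  (Δp = -0.01231)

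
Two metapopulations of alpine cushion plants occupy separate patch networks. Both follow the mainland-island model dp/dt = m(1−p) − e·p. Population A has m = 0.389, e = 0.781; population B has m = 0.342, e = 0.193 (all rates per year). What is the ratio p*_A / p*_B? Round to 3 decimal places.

A: p*_A = m/(m+e) = 0.389/1.1700 = 0.3325.
B: p*_B = 0.342/0.5350 = 0.6393.
p*_A / p*_B = 0.3325/0.6393 = 0.5201.

0.520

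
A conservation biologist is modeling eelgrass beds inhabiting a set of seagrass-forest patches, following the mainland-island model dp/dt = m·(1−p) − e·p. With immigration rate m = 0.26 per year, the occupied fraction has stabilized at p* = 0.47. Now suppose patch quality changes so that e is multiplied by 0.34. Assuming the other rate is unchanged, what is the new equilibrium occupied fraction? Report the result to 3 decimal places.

Balance m(1−p*) = e·p* gives e = m(1−p*)/p* = 0.26×0.53000/0.47000 = 0.29319.
New p* = m/(m+e) = 0.26000/(0.26000+0.09968) = 0.72286.

0.723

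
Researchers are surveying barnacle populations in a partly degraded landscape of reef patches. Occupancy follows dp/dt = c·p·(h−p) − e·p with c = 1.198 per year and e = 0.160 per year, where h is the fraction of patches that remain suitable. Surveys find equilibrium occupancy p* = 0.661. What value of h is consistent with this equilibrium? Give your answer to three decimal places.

0.795

At equilibrium c(h−p*) = e, so h = p* + e/c.
h = 0.661 + 0.160/1.198 = 0.661 + 0.1336 = 0.7946.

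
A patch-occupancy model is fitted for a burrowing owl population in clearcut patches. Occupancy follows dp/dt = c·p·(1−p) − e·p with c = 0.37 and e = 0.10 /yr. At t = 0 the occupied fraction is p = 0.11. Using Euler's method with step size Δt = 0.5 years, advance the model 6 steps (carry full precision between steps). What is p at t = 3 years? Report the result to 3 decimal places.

Update rule: p ← p + [c·p·(1−p) − e·p]·Δt with Δt = 0.5.
p: 0.11000 → 0.12261  (Δp = +0.01261)
p: 0.12261 → 0.13638  (Δp = +0.01377)
p: 0.13638 → 0.15135  (Δp = +0.01497)
p: 0.15135 → 0.16755  (Δp = +0.01619)
p: 0.16755 → 0.18497  (Δp = +0.01743)
p: 0.18497 → 0.20362  (Δp = +0.01864)

0.204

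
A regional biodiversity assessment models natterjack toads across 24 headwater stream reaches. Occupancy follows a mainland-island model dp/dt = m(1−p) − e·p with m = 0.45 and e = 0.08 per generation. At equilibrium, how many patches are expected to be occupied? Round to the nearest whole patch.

20

p* = m/(m+e) = 0.45/0.5300 = 0.8491.
Expected occupied patches = N × p* = 24 × 0.8491 = 20.38 ≈ 20.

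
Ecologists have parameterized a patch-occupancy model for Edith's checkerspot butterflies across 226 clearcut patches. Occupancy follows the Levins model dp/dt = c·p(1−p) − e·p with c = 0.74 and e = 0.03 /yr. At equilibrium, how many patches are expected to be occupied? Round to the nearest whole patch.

217

p* = 1 − e/c = 1 − 0.03/0.74 = 0.9595.
Expected occupied patches = N × p* = 226 × 0.9595 = 216.84 ≈ 217.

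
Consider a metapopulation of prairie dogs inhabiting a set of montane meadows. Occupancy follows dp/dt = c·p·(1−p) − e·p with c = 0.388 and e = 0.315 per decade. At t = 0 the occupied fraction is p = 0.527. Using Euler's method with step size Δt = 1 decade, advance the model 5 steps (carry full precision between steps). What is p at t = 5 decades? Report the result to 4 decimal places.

Update rule: p ← p + [c·p·(1−p) − e·p]·Δt with Δt = 1.
t = 1: p = 0.52700 + (-0.06929) = 0.45771
t = 2: p = 0.45771 + (-0.04787) = 0.40984
t = 3: p = 0.40984 + (-0.03525) = 0.37459
t = 4: p = 0.37459 + (-0.02710) = 0.34749
t = 5: p = 0.34749 + (-0.02148) = 0.32600

0.3260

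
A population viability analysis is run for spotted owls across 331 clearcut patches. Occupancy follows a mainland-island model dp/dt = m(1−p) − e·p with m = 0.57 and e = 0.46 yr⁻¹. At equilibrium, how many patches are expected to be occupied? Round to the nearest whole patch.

p* = m/(m+e) = 0.57/1.0300 = 0.5534.
Expected occupied patches = N × p* = 331 × 0.5534 = 183.17 ≈ 183.

183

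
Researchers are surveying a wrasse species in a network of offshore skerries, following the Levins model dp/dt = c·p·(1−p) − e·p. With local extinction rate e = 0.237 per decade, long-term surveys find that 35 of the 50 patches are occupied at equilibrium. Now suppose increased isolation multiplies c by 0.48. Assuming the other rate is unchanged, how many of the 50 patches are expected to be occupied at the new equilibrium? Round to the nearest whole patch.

Observed p* = 35/50 = 0.70000.
Balance c(1−p*) = e gives c = e/(1 − 0.70000) = 0.237/0.30000 = 0.79000.
New p* = 1 − e/c = 1 − 0.23700/0.37920 = 0.37500.
Expected occupied = 50 × 0.37500 = 18.75 ≈ 19.

19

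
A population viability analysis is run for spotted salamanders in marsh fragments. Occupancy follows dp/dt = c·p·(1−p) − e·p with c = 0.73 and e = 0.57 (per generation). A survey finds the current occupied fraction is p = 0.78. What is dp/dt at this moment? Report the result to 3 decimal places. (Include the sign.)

-0.319

Colonization term: c·p·(1−p) = 0.73×0.78×0.2200 = 0.12527.
Extinction term: e·p = 0.44460.
dp/dt = 0.12527 − 0.44460 = -0.31933.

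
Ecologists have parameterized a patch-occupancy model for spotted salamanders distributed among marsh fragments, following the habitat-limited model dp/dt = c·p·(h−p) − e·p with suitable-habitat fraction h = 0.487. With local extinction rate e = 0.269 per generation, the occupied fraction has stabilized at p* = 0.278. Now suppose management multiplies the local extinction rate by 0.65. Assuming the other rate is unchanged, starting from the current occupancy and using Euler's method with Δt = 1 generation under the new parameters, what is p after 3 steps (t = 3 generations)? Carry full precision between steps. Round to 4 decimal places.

0.3344

Balance c(h−p*) = e gives c = e/(0.487 − 0.27800) = 0.269/0.20900 = 1.28708.
Starting from p₀ = 0.27800; update p ← p + (dp/dt)·Δt with the new parameters.
t = 1: p = 0.27800 + (+0.02617) = 0.30417
t = 2: p = 0.30417 + (+0.01839) = 0.32256
t = 3: p = 0.32256 + (+0.01187) = 0.33443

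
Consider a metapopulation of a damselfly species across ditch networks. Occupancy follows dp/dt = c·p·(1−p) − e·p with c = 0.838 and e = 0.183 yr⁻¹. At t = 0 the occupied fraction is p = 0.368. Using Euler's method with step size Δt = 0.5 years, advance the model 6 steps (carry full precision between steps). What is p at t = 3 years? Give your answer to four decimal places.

Update rule: p ← p + [c·p·(1−p) − e·p]·Δt with Δt = 0.5.
t = 0.5: p = 0.36800 + (+0.06378) = 0.43178
t = 1: p = 0.43178 + (+0.06329) = 0.49507
t = 1.5: p = 0.49507 + (+0.05944) = 0.55451
t = 2: p = 0.55451 + (+0.05277) = 0.60728
t = 2.5: p = 0.60728 + (+0.04436) = 0.65164
t = 3: p = 0.65164 + (+0.03549) = 0.68713

0.6871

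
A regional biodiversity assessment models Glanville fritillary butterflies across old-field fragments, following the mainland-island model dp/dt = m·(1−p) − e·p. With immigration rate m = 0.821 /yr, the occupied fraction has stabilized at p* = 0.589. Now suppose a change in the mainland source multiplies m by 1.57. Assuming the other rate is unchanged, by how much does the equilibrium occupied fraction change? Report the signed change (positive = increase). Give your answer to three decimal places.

Balance m(1−p*) = e·p* gives e = m(1−p*)/p* = 0.821×0.41100/0.58900 = 0.57289.
New p* = m/(m+e) = 1.28897/(1.28897+0.57289) = 0.69230.
Δp* = 0.69230 − 0.58900 = +0.10330.

0.103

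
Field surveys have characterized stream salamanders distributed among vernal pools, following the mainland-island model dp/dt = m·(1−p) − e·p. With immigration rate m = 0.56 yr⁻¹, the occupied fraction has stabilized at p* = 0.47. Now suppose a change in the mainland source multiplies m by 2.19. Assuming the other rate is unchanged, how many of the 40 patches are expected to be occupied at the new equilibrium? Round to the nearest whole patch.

Balance m(1−p*) = e·p* gives e = m(1−p*)/p* = 0.56×0.53000/0.47000 = 0.63149.
New p* = m/(m+e) = 1.22640/(1.22640+0.63149) = 0.66010.
Expected occupied = 40 × 0.66010 = 26.40 ≈ 26.

26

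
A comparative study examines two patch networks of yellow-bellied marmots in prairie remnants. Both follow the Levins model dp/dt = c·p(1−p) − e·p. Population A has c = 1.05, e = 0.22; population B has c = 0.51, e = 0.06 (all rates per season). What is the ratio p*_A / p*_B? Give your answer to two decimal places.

A: p*_A = 1 − 0.22/1.05 = 0.7905.
B: p*_B = 1 − 0.06/0.51 = 0.8824.
p*_A / p*_B = 0.7905/0.8824 = 0.8959.

0.90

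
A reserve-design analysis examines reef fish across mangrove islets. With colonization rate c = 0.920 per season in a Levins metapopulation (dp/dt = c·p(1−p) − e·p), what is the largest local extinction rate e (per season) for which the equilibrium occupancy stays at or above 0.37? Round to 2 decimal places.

1 − e/c ≥ 0.37 ⇒ e ≤ c(1 − 0.37) = 0.920 × 0.6300.
e_max = 0.5796.

0.58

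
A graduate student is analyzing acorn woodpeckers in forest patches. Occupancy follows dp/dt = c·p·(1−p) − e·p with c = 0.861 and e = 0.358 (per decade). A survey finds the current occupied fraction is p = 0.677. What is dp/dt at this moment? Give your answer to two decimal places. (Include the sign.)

-0.05

Colonization term: c·p·(1−p) = 0.861×0.677×0.3230 = 0.18828.
Extinction term: e·p = 0.24237.
dp/dt = 0.18828 − 0.24237 = -0.05409.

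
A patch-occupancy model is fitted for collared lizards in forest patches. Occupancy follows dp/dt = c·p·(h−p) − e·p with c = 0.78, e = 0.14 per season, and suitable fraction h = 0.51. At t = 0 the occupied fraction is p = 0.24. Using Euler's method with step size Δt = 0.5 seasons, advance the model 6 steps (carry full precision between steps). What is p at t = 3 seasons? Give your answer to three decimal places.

0.283

Update rule: p ← p + [c·p·(h−p) − e·p]·Δt with Δt = 0.5.
  1  |  dp/dt·Δt = +0.008472  |  p_1 = 0.248472
  2  |  dp/dt·Δt = +0.007950  |  p_2 = 0.256422
  3  |  dp/dt·Δt = +0.007409  |  p_3 = 0.263832
  4  |  dp/dt·Δt = +0.006861  |  p_4 = 0.270693
  5  |  dp/dt·Δt = +0.006315  |  p_5 = 0.277008
  6  |  dp/dt·Δt = +0.005780  |  p_6 = 0.282788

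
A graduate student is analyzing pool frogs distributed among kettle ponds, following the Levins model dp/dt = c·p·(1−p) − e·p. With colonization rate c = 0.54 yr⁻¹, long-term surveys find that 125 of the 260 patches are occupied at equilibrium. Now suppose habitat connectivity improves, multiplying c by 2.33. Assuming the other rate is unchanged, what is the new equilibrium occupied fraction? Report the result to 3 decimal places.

0.777

Observed p* = 125/260 = 0.48077.
Balance c(1−p*) = e gives e = 0.54×(1 − 0.48077) = 0.28038.
New p* = 1 − e/c = 1 − 0.28038/1.25820 = 0.77716.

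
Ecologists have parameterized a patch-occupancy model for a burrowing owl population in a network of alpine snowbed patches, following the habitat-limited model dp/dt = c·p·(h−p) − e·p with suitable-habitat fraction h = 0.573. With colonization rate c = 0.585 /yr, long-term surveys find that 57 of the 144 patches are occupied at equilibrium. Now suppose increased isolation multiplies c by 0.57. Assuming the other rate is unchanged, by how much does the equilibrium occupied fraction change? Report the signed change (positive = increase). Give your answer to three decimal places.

-0.134

Observed p* = 57/144 = 0.39583.
Balance c(h−p*) = e gives e = 0.585×(0.573 − 0.39583) = 0.10364.
New p* = 0.573 − e/c = 0.573 − 0.10364/0.33345 = 0.26219.
Δp* = 0.26219 − 0.39583 = -0.13364.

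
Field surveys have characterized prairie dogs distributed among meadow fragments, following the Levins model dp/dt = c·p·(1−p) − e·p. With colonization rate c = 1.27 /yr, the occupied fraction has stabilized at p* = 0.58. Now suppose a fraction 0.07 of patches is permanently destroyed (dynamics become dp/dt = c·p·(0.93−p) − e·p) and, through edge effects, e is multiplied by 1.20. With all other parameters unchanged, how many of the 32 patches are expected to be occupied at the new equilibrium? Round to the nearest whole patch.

Balance c(1−p*) = e gives e = 1.27×(1 − 0.58000) = 0.53340.
New p* = 0.93 − e/c = 0.93 − 0.64008/1.27000 = 0.42600.
Expected occupied = 32 × 0.42600 = 13.63 ≈ 14.

14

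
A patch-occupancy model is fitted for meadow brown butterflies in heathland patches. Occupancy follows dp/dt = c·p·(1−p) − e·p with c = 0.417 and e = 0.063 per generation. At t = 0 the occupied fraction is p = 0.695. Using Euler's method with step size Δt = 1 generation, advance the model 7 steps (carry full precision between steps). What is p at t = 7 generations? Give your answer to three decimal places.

0.839

Update rule: p ← p + [c·p·(1−p) − e·p]·Δt with Δt = 1.
  1  |  dp/dt·Δt = +0.044609  |  p_1 = 0.739609
  2  |  dp/dt·Δt = +0.033714  |  p_2 = 0.773322
  3  |  dp/dt·Δt = +0.024379  |  p_3 = 0.797701
  4  |  dp/dt·Δt = +0.017038  |  p_4 = 0.814739
  5  |  dp/dt·Δt = +0.011613  |  p_5 = 0.826352
  6  |  dp/dt·Δt = +0.007777  |  p_6 = 0.834129
  7  |  dp/dt·Δt = +0.005145  |  p_7 = 0.839274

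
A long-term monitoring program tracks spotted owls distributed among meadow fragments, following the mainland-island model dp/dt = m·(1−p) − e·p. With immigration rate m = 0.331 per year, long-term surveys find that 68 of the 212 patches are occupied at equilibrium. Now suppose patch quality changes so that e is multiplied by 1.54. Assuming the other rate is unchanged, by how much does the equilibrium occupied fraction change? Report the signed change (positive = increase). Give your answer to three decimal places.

Observed p* = 68/212 = 0.32075.
Balance m(1−p*) = e·p* gives e = m(1−p*)/p* = 0.331×0.67925/0.32075 = 0.70096.
New p* = m/(m+e) = 0.33100/(0.33100+1.07948) = 0.23467.
Δp* = 0.23467 − 0.32075 = -0.08608.

-0.086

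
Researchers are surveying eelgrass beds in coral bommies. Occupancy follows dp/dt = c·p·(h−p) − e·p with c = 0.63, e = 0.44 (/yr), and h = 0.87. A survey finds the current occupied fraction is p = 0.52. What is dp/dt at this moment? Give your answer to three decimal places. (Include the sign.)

Colonization term: c·p·(h−p) = 0.63×0.52×0.3500 = 0.11466.
Extinction term: e·p = 0.22880.
dp/dt = 0.11466 − 0.22880 = -0.11414.

-0.114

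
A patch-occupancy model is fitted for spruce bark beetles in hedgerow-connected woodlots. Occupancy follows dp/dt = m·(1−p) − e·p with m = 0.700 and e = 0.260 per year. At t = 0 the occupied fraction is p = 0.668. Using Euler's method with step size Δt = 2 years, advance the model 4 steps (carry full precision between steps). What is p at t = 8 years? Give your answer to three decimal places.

0.685

Update rule: p ← p + [m·(1−p) − e·p]·Δt with Δt = 2.
p: 0.66800 → 0.78544  (Δp = +0.11744)
p: 0.78544 → 0.67740  (Δp = -0.10804)
p: 0.67740 → 0.77680  (Δp = +0.09940)
p: 0.77680 → 0.68535  (Δp = -0.09145)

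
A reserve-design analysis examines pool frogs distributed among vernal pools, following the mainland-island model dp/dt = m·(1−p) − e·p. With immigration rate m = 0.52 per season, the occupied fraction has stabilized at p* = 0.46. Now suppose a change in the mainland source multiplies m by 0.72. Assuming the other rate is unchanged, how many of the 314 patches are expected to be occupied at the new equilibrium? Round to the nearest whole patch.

Balance m(1−p*) = e·p* gives e = m(1−p*)/p* = 0.52×0.54000/0.46000 = 0.61043.
New p* = m/(m+e) = 0.37440/(0.37440+0.61043) = 0.38017.
Expected occupied = 314 × 0.38017 = 119.37 ≈ 119.

119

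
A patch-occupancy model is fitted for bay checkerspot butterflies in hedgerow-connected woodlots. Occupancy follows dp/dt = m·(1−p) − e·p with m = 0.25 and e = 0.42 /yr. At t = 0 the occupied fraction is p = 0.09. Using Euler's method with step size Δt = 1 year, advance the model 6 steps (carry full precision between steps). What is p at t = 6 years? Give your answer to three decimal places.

0.373

Update rule: p ← p + [m·(1−p) − e·p]·Δt with Δt = 1.
t = 1: p = 0.09000 + (+0.18970) = 0.27970
t = 2: p = 0.27970 + (+0.06260) = 0.34230
t = 3: p = 0.34230 + (+0.02066) = 0.36296
t = 4: p = 0.36296 + (+0.00682) = 0.36978
t = 5: p = 0.36978 + (+0.00225) = 0.37203
t = 6: p = 0.37203 + (+0.00074) = 0.37277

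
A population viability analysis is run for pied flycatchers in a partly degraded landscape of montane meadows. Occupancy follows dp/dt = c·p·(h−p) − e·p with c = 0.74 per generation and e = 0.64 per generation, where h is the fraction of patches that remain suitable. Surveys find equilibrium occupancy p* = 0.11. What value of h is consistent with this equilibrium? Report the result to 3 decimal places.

0.975

At equilibrium c(h−p*) = e, so h = p* + e/c.
h = 0.11 + 0.64/0.74 = 0.11 + 0.8649 = 0.9749.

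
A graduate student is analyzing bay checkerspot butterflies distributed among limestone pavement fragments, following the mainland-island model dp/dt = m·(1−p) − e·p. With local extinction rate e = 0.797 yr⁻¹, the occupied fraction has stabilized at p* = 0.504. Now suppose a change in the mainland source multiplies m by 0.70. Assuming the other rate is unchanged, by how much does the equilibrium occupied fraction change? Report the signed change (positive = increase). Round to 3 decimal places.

-0.088

Balance m(1−p*) = e·p* gives m = e·p*/(1−p*) = 0.797×0.50400/0.49600 = 0.80985.
New p* = m/(m+e) = 0.56689/(0.56689+0.79700) = 0.41564.
Δp* = 0.41564 − 0.50400 = -0.08836.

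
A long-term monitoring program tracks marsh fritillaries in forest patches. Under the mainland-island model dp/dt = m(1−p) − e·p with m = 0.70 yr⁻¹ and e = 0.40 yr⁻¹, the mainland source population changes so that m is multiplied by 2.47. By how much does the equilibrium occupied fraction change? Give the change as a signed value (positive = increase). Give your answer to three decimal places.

Before: p* = 0.70/(0.70+0.40) = 0.6364.
After: m = 1.729, e = 0.4; p* = 1.729/2.1290 = 0.8121.
Δp* = 0.8121 − 0.6364 = +0.1758.

0.176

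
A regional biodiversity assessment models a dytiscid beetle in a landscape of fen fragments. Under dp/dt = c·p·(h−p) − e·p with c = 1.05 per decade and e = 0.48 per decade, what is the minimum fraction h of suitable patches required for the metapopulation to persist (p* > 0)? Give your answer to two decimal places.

0.46

p* = h − e/c is positive only when h > e/c.
h_min = e/c = 0.48/1.05 = 0.4571.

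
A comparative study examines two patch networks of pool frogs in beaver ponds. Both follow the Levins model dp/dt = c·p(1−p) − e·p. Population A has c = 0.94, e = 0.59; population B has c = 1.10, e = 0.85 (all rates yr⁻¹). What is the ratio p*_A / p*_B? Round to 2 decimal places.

1.64

A: p*_A = 1 − 0.59/0.94 = 0.3723.
B: p*_B = 1 − 0.85/1.10 = 0.2273.
p*_A / p*_B = 0.3723/0.2273 = 1.6383.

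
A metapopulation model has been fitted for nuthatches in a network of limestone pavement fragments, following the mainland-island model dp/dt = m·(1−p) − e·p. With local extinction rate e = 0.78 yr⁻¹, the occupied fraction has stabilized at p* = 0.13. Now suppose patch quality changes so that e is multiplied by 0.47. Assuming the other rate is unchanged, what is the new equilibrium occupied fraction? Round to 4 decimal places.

Balance m(1−p*) = e·p* gives m = e·p*/(1−p*) = 0.78×0.13000/0.87000 = 0.11655.
New p* = m/(m+e) = 0.11655/(0.11655+0.36660) = 0.24123.

0.2412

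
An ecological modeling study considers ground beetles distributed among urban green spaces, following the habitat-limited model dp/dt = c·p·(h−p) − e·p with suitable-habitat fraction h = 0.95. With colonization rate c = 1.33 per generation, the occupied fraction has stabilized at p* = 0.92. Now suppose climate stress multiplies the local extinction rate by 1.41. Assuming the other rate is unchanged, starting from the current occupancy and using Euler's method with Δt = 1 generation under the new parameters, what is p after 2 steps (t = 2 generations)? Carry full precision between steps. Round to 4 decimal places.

Balance c(h−p*) = e gives e = 1.33×(0.95 − 0.92000) = 0.03990.
Starting from p₀ = 0.92000; update p ← p + (dp/dt)·Δt with the new parameters.
step 1: Δp = -0.01505, p = 0.90495
step 2: Δp = +0.00331, p = 0.90826

0.9083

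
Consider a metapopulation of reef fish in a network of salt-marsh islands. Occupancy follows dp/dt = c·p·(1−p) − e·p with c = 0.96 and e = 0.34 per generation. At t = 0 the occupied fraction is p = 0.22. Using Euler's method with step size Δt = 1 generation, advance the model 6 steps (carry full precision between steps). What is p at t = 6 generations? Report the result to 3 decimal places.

Update rule: p ← p + [c·p·(1−p) − e·p]·Δt with Δt = 1.
t = 1: p = 0.22000 + (+0.08994) = 0.30994
t = 2: p = 0.30994 + (+0.09994) = 0.40988
t = 3: p = 0.40988 + (+0.09284) = 0.50272
t = 4: p = 0.50272 + (+0.06907) = 0.57179
t = 5: p = 0.57179 + (+0.04064) = 0.61243
t = 6: p = 0.61243 + (+0.01964) = 0.63207

0.632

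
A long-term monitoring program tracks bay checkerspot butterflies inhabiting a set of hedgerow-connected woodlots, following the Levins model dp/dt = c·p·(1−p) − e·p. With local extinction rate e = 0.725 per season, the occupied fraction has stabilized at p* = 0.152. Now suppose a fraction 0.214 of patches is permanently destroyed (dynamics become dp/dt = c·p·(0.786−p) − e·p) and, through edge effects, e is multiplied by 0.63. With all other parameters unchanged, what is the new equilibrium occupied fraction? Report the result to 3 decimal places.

0.252

Balance c(1−p*) = e gives c = e/(1 − 0.15200) = 0.725/0.84800 = 0.85495.
New p* = 0.786 − e/c = 0.786 − 0.45675/0.85495 = 0.25176.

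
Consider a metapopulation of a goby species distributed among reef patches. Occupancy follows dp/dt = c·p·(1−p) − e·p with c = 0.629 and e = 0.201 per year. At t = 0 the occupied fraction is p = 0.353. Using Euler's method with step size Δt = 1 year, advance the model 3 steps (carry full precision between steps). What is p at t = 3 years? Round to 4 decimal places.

0.5519

Update rule: p ← p + [c·p·(1−p) − e·p]·Δt with Δt = 1.
t = 1: p = 0.35300 + (+0.07270) = 0.42570
t = 2: p = 0.42570 + (+0.06821) = 0.49392
t = 3: p = 0.49392 + (+0.05795) = 0.55187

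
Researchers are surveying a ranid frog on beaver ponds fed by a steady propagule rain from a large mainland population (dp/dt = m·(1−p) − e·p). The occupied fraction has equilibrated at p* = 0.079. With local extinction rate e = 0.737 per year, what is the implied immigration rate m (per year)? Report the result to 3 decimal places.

At equilibrium m(1−p*) = e·p*, so m = e·p*/(1−p*).
m = 0.737 × 0.079 / 0.9210 = 0.0582/0.9210 = 0.0632.

0.063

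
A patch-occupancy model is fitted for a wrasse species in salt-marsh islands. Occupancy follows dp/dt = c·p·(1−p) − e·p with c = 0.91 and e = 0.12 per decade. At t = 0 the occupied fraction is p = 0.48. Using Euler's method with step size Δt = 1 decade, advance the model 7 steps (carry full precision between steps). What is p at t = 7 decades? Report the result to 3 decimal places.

0.868

Update rule: p ← p + [c·p·(1−p) − e·p]·Δt with Δt = 1.
step 1: Δp = +0.16954, p = 0.64954
step 2: Δp = +0.12921, p = 0.77874
step 3: Δp = +0.06335, p = 0.84209
step 4: Δp = +0.01996, p = 0.86205
step 5: Δp = +0.00477, p = 0.86682
step 6: Δp = +0.00103, p = 0.86785
step 7: Δp = +0.00022, p = 0.86807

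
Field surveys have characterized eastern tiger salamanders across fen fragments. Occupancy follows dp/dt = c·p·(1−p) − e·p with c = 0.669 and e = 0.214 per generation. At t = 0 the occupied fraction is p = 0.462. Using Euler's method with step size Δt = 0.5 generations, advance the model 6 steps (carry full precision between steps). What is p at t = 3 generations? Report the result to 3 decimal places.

0.613

Update rule: p ← p + [c·p·(1−p) − e·p]·Δt with Δt = 0.5.
  1  |  dp/dt·Δt = +0.033708  |  p_1 = 0.495708
  2  |  dp/dt·Δt = +0.030578  |  p_2 = 0.526286
  3  |  dp/dt·Δt = +0.027081  |  p_3 = 0.553367
  4  |  dp/dt·Δt = +0.023462  |  p_4 = 0.576829
  5  |  dp/dt·Δt = +0.019930  |  p_5 = 0.596759
  6  |  dp/dt·Δt = +0.016640  |  p_6 = 0.613399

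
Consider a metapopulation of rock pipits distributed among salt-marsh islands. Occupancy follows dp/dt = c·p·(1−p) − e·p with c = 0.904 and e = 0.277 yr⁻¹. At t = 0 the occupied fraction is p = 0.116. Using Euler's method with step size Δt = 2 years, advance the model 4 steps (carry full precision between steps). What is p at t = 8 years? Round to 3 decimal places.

0.702

Update rule: p ← p + [c·p·(1−p) − e·p]·Δt with Δt = 2.
p: 0.11600 → 0.23714  (Δp = +0.12114)
p: 0.23714 → 0.43283  (Δp = +0.19570)
p: 0.43283 → 0.63689  (Δp = +0.20405)
p: 0.63689 → 0.70217  (Δp = +0.06529)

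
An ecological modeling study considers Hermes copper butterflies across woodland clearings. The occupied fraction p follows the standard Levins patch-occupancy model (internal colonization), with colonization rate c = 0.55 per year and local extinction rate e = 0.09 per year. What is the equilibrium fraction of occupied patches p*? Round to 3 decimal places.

0.836

Setting dp/dt = 0 and dividing through by p* gives c·(1−p*) = e.
So p* = 1 − e/c = 1 − 0.09/0.55 = 1 − 0.1636 = 0.8364.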